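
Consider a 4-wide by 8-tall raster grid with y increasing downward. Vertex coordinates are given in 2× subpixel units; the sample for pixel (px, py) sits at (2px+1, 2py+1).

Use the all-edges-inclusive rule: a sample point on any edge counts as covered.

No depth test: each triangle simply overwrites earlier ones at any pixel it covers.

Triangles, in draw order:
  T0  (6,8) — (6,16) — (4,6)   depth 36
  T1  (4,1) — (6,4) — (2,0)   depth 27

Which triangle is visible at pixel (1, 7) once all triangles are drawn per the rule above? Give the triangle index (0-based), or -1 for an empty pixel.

T0:
  2·area = 16
  edge (6, 8)→(6, 16): d=(0,8) inclusive
  edge (6, 16)→(4, 6): d=(-2,-10) inclusive
  edge (4, 6)→(6, 8): d=(2,2) inclusive
    (1,0)@(3, 1): e=[24,0,-8] → ·  [on edge]
    (0,1)@(1, 3): e=[40,-24,0] → ·  [on edge]
    (1,2)@(3, 5): e=[24,-8,0] → ·  [on edge]
    (2,3)@(5, 7): e=[8,8,0] → █  [on edge]
    (3,3)@(7, 7): e=[-8,28,-4] → ·
    (2,4)@(5, 9): e=[8,4,4] → █
    (3,4)@(7, 9): e=[-8,24,0] → ·  [on edge]
    (2,5)@(5, 11): e=[8,0,8] → █  [on edge]
    (3,5)@(7, 11): e=[-8,20,4] → ·
    (2,6)@(5, 13): e=[8,-4,12] → ·
  covered (3 px):
    · · · ·
    · · · ·
    · · · ·
    · · █ ·
    · · █ ·
    · · █ ·
    · · · ·
    · · · ·
T1:
  2·area = 4
  edge (4, 1)→(6, 4): d=(2,3) inclusive
  edge (6, 4)→(2, 0): d=(-4,-4) inclusive
  edge (2, 0)→(4, 1): d=(2,1) inclusive
    (1,0)@(3, 1): e=[3,0,1] → █  [on edge]
    (2,0)@(5, 1): e=[-3,8,-1] → ·
    (1,1)@(3, 3): e=[7,-8,5] → ·
    (2,1)@(5, 3): e=[1,0,3] → █  [on edge]
    (3,1)@(7, 3): e=[-5,8,1] → ·
    (2,2)@(5, 5): e=[5,-8,7] → ·
    (3,2)@(7, 5): e=[-1,0,5] → ·  [on edge]
  covered (2 px):
    · █ · ·
    · · █ ·
    · · · ·
    · · · ·
    · · · ·
    · · · ·
    · · · ·
    · · · ·

Z-buffer (winner per pixel, '.' = empty):
  . 1 . .
  . . 1 .
  . . . .
  . . 0 .
  . . 0 .
  . . 0 .
  . . . .
  . . . .

Result: -1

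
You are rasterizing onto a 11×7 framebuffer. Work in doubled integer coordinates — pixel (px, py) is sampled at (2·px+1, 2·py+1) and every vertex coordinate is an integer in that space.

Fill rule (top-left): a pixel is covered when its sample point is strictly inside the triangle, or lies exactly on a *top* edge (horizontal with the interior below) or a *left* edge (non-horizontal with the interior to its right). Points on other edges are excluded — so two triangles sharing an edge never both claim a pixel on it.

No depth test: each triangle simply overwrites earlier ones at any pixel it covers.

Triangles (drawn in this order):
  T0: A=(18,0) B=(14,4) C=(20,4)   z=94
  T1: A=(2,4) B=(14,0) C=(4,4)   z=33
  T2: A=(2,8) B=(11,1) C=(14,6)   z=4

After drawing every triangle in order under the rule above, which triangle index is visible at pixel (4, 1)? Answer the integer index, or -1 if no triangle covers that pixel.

T0:
  2·area = 24  (B↔C swapped to make it positive)
  edge (18, 0)→(20, 4): d=(2,4) right/bottom  bias=-1
  edge (20, 4)→(14, 4): d=(-6,0) right/bottom  bias=-1
  edge (14, 4)→(18, 0): d=(4,-4) top-left  bias=+0
    (8,0)@(17, 1): e=[6,18,0] → #  [on edge]
    (9,0)@(19, 1): e=[-2,18,8] → ·
    (7,1)@(15, 3): e=[18,6,0] → #  [on edge]
    (9,1)@(19, 3): e=[2,6,16] → #
    (10,1)@(21, 3): e=[-6,6,24] → ·
    (6,2)@(13, 5): e=[30,-6,0] → ·  [on edge]
    (7,2)@(15, 5): e=[22,-6,8] → ·
    (8,2)@(17, 5): e=[14,-6,16] → ·
    (9,2)@(19, 5): e=[6,-6,24] → ·
    (5,3)@(11, 7): e=[42,-18,0] → ·  [on edge]
    (4,4)@(9, 9): e=[54,-30,0] → ·  [on edge]
    (3,5)@(7, 11): e=[66,-42,0] → ·  [on edge]
    (2,6)@(5, 13): e=[78,-54,0] → ·  [on edge]
  covered (4 px):
    · · · · · · · · # · ·
    · · · · · · · # # # ·
    · · · · · · · · · · ·
    · · · · · · · · · · ·
    · · · · · · · · · · ·
    · · · · · · · · · · ·
    · · · · · · · · · · ·
T1:
  2·area = 8
  edge (2, 4)→(14, 0): d=(12,-4) top-left  bias=+0
  edge (14, 0)→(4, 4): d=(-10,4) right/bottom  bias=-1
  edge (4, 4)→(2, 4): d=(-2,0) right/bottom  bias=-1
    (5,0)@(11, 1): e=[0,2,6] → #  [on edge]
    (6,0)@(13, 1): e=[8,-6,6] → ·
    (2,1)@(5, 3): e=[0,6,2] → #  [on edge]
    (3,1)@(7, 3): e=[8,-2,2] → ·
    (5,1)@(11, 3): e=[24,-18,2] → ·
    (2,2)@(5, 5): e=[24,-14,-2] → ·
  covered (2 px):
    · · · · · # · · · · ·
    · · # · · · · · · · ·
    · · · · · · · · · · ·
    · · · · · · · · · · ·
    · · · · · · · · · · ·
    · · · · · · · · · · ·
    · · · · · · · · · · ·
T2:
  2·area = 66
  edge (2, 8)→(11, 1): d=(9,-7) top-left  bias=+0
  edge (11, 1)→(14, 6): d=(3,5) right/bottom  bias=-1
  edge (14, 6)→(2, 8): d=(-12,2) right/bottom  bias=-1
    (5,0)@(11, 1): e=[0,0,66] → ·  [on edge]
    (4,1)@(9, 3): e=[4,16,46] → #
    (5,1)@(11, 3): e=[18,6,42] → #
    (6,1)@(13, 3): e=[32,-4,38] → ·
    (3,2)@(7, 5): e=[8,32,26] → #
    (6,2)@(13, 5): e=[50,2,14] → #
    (7,2)@(15, 5): e=[64,-8,10] → ·
    (2,3)@(5, 7): e=[12,48,6] → #
    (4,3)@(9, 7): e=[40,28,-2] → ·
    (5,3)@(11, 7): e=[54,18,-6] → ·
    (6,3)@(13, 7): e=[68,8,-10] → ·
    (2,4)@(5, 9): e=[30,54,-18] → ·
    (8,5)@(17, 11): e=[132,0,-66] → ·  [on edge]
  covered (8 px):
    · · · · · · · · · · ·
    · · · · # # · · · · ·
    · · · # # # # · · · ·
    · · # # · · · · · · ·
    · · · · · · · · · · ·
    · · · · · · · · · · ·
    · · · · · · · · · · ·

Z-buffer (winner per pixel, '.' = empty):
  . . . . . 1 . . 0 . .
  . . 1 . 2 2 . 0 0 0 .
  . . . 2 2 2 2 . . . .
  . . 2 2 . . . . . . .
  . . . . . . . . . . .
  . . . . . . . . . . .
  . . . . . . . . . . .

Final: 2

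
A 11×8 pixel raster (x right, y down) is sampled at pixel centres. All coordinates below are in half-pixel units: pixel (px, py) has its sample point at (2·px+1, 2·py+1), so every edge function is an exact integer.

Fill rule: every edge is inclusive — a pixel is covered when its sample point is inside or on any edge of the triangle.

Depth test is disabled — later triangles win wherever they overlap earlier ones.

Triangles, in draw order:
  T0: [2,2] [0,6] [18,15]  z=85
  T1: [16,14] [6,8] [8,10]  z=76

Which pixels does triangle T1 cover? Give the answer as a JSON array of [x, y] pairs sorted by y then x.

T0:
  2·area = 90  (B↔C swapped to make it positive)
  edge (2, 2)→(18, 15): d=(16,13) inclusive
  edge (18, 15)→(0, 6): d=(-18,-9) inclusive
  edge (0, 6)→(2, 2): d=(2,-4) inclusive
    (1,1)@(3, 3): e=[3,81,6] → #
    (2,1)@(5, 3): e=[-23,99,14] → ·
    (0,2)@(1, 5): e=[61,27,2] → #
    (2,2)@(5, 5): e=[9,63,18] → #
    (3,2)@(7, 5): e=[-17,81,26] → ·
    (0,3)@(1, 7): e=[93,-9,6] → ·
    (1,3)@(3, 7): e=[67,9,14] → #
    (3,3)@(7, 7): e=[15,45,30] → #
    (4,3)@(9, 7): e=[-11,63,38] → ·
    (1,4)@(3, 9): e=[99,-27,18] → ·
    (2,4)@(5, 9): e=[73,-9,26] → ·
    (3,4)@(7, 9): e=[47,9,34] → #
  covered (12 px):
    · · · · · · · · · · ·
    · # · · · · · · · · ·
    # # # · · · · · · · ·
    · # # # · · · · · · ·
    · · · # # · · · · · ·
    · · · · · # # · · · ·
    · · · · · · · # · · ·
    · · · · · · · · · · ·
T1:
  2·area = 8  (B↔C swapped to make it positive)
  edge (16, 14)→(8, 10): d=(-8,-4) inclusive
  edge (8, 10)→(6, 8): d=(-2,-2) inclusive
  edge (6, 8)→(16, 14): d=(10,6) inclusive
    (0,1)@(1, 3): e=[28,0,-20] → ·  [on edge]
    (0,2)@(1, 5): e=[12,-4,0] → ·  [on edge]
    (1,2)@(3, 5): e=[20,0,-12] → ·  [on edge]
    (2,3)@(5, 7): e=[12,0,-4] → ·  [on edge]
    (3,4)@(7, 9): e=[4,0,4] → #  [on edge]
    (4,4)@(9, 9): e=[12,4,-8] → ·
    (3,5)@(7, 11): e=[-12,-4,24] → ·
    (4,5)@(9, 11): e=[-4,0,12] → ·  [on edge]
    (5,5)@(11, 11): e=[4,4,0] → #  [on edge]
    (6,5)@(13, 11): e=[12,8,-12] → ·
    (5,6)@(11, 13): e=[-12,0,20] → ·  [on edge]
    (6,7)@(13, 15): e=[-20,0,28] → ·  [on edge]
  covered (2 px):
    · · · · · · · · · · ·
    · · · · · · · · · · ·
    · · · · · · · · · · ·
    · · · · · · · · · · ·
    · · · # · · · · · · ·
    · · · · · # · · · · ·
    · · · · · · · · · · ·
    · · · · · · · · · · ·

Answer: [[3,4],[5,5]]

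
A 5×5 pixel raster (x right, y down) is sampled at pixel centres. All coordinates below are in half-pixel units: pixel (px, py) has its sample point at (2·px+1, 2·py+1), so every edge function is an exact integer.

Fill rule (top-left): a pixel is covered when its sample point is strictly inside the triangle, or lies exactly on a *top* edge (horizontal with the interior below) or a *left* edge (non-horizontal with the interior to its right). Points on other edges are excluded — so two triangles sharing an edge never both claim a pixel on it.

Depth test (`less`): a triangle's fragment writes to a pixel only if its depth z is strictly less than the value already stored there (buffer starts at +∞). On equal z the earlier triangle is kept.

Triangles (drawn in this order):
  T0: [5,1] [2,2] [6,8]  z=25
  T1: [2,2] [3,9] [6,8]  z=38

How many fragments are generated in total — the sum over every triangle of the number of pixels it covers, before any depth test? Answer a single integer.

T0:
  2·area = 22  (B↔C swapped to make it positive)
  edge (5, 1)→(6, 8): d=(1,7) right/bottom  bias=-1
  edge (6, 8)→(2, 2): d=(-4,-6) top-left  bias=+0
  edge (2, 2)→(5, 1): d=(3,-1) top-left  bias=+0
    (2,0)@(5, 1): e=[0,22,0] → ·  [on edge]
    (1,1)@(3, 3): e=[16,2,4] → █
    (2,1)@(5, 3): e=[2,14,6] → █
    (3,1)@(7, 3): e=[-12,26,8] → ·
    (1,2)@(3, 5): e=[18,-6,10] → ·
    (2,2)@(5, 5): e=[4,6,12] → █
    (3,2)@(7, 5): e=[-10,18,14] → ·
    (2,3)@(5, 7): e=[6,-2,18] → ·
  covered (3 px):
    · · · · ·
    · █ █ · ·
    · · █ · ·
    · · · · ·
    · · · · ·
T1:
  2·area = 22  (B↔C swapped to make it positive)
  edge (2, 2)→(6, 8): d=(4,6) right/bottom  bias=-1
  edge (6, 8)→(3, 9): d=(-3,1) right/bottom  bias=-1
  edge (3, 9)→(2, 2): d=(-1,-7) top-left  bias=+0
    (1,2)@(3, 5): e=[6,12,4] → █
    (2,2)@(5, 5): e=[-6,10,18] → ·
    (1,3)@(3, 7): e=[14,6,2] → █
    (2,3)@(5, 7): e=[2,4,16] → █
    (3,3)@(7, 7): e=[-10,2,30] → ·
    (4,3)@(9, 7): e=[-22,0,44] → ·  [on edge]
    (1,4)@(3, 9): e=[22,0,0] → ·  [on edge]
    (2,4)@(5, 9): e=[10,-2,14] → ·
  covered (3 px):
    · · · · ·
    · · · · ·
    · █ · · ·
    · █ █ · ·
    · · · · ·

Answer: 6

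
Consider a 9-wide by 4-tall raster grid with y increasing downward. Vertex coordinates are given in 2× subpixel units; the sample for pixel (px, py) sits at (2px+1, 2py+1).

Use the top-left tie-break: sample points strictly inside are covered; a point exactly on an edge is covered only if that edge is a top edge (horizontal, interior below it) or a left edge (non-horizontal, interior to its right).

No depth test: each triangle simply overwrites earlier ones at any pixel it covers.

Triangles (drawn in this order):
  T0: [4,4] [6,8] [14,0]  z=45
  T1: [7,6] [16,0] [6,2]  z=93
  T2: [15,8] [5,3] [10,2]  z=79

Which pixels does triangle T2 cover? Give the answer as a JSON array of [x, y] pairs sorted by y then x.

T0:
  2·area = 48  (B↔C swapped to make it positive)
  edge (4, 4)→(14, 0): d=(10,-4) top-left  bias=+0
  edge (14, 0)→(6, 8): d=(-8,8) right/bottom  bias=-1
  edge (6, 8)→(4, 4): d=(-2,-4) top-left  bias=+0
    (6,0)@(13, 1): e=[6,0,42] → .  [on edge]
    (3,1)@(7, 3): e=[2,32,14] → X
    (4,1)@(9, 3): e=[10,16,22] → X
    (5,1)@(11, 3): e=[18,0,30] → .  [on edge]
    (2,2)@(5, 5): e=[14,32,2] → X
    (4,2)@(9, 5): e=[30,0,18] → .  [on edge]
    (2,3)@(5, 7): e=[34,16,-2] → .
    (3,3)@(7, 7): e=[42,0,6] → .  [on edge]
  covered (4 px):
    . . . . . . . . .
    . . . X X . . . .
    . . X X . . . . .
    . . . . . . . . .
T1:
  2·area = 42  (B↔C swapped to make it positive)
  edge (7, 6)→(6, 2): d=(-1,-4) top-left  bias=+0
  edge (6, 2)→(16, 0): d=(10,-2) top-left  bias=+0
  edge (16, 0)→(7, 6): d=(-9,6) right/bottom  bias=-1
    (5,0)@(11, 1): e=[21,0,21] → X  [on edge]
    (6,0)@(13, 1): e=[29,4,9] → X
    (7,0)@(15, 1): e=[37,8,-3] → .
    (0,1)@(1, 3): e=[-21,0,63] → .  [on edge]
    (3,1)@(7, 3): e=[3,12,27] → X
    (4,1)@(9, 3): e=[11,16,15] → X
    (6,1)@(13, 3): e=[27,24,-9] → .
    (3,2)@(7, 5): e=[1,32,9] → X
    (4,2)@(9, 5): e=[9,36,-3] → .
    (5,2)@(11, 5): e=[17,40,-15] → .
    (3,3)@(7, 7): e=[-1,52,-9] → .
  covered (6 px):
    . . . . . X X . .
    . . . X X X . . .
    . . . X . . . . .
    . . . . . . . . .
T2:
  2·area = 35
  edge (15, 8)→(5, 3): d=(-10,-5) top-left  bias=+0
  edge (5, 3)→(10, 2): d=(5,-1) top-left  bias=+0
  edge (10, 2)→(15, 8): d=(5,6) right/bottom  bias=-1
    (0,0)@(1, 1): e=[0,-14,49] → .  [on edge]
    (7,0)@(15, 1): e=[70,0,-35] → .  [on edge]
    (2,1)@(5, 3): e=[0,0,35] → X  [on edge]
    (3,1)@(7, 3): e=[10,2,23] → X
    (4,1)@(9, 3): e=[20,4,11] → X
    (5,1)@(11, 3): e=[30,6,-1] → .
    (2,2)@(5, 5): e=[-20,10,45] → .
    (3,2)@(7, 5): e=[-10,12,33] → .
    (4,2)@(9, 5): e=[0,14,21] → X  [on edge]
    (5,2)@(11, 5): e=[10,16,9] → X
    (6,2)@(13, 5): e=[20,18,-3] → .
    (4,3)@(9, 7): e=[-20,24,31] → .
    (6,3)@(13, 7): e=[0,28,7] → X  [on edge]
  covered (6 px):
    . . . . . . . . .
    . . X X X . . . .
    . . . . X X . . .
    . . . . . . X . .

Result: [[2,1],[3,1],[4,1],[4,2],[5,2],[6,3]]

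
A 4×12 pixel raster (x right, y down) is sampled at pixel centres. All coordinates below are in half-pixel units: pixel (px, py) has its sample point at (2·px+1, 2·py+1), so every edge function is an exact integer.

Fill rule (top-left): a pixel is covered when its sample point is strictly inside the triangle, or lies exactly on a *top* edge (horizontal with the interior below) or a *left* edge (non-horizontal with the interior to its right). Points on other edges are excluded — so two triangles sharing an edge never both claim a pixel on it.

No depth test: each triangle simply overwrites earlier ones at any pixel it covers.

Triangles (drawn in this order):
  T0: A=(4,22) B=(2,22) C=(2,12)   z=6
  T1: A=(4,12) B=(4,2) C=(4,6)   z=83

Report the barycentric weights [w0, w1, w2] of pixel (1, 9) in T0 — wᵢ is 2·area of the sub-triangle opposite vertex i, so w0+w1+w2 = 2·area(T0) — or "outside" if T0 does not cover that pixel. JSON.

T0:
  2·area = 20
  edge (4, 22)→(2, 22): d=(-2,0) right/bottom  bias=-1
  edge (2, 22)→(2, 12): d=(0,-10) top-left  bias=+0
  edge (2, 12)→(4, 22): d=(2,10) right/bottom  bias=-1
    (0,3)@(1, 7): e=[30,-10,0] → .  [on edge]
    (1,8)@(3, 17): e=[10,10,0] → .  [on edge]
    (1,9)@(3, 19): e=[6,10,4] → X
    (2,9)@(5, 19): e=[6,30,-16] → .
    (1,10)@(3, 21): e=[2,10,8] → X
    (2,10)@(5, 21): e=[2,30,-12] → .
    (1,11)@(3, 23): e=[-2,10,12] → .
  covered (2 px):
    . . . .
    . . . .
    . . . .
    . . . .
    . . . .
    . . . .
    . . . .
    . . . .
    . . . .
    . X . .
    . X . .
    . . . .
T1:
  degenerate (2·area = 0) — covers nothing

Final: [10,4,6]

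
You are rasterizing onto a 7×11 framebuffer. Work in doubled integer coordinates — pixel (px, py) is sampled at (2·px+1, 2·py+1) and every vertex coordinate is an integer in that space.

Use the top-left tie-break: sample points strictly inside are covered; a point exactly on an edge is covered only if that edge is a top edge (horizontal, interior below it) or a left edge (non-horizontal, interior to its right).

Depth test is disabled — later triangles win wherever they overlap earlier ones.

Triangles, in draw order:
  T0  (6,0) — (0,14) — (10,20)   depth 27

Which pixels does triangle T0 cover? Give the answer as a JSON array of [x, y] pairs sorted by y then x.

T0:
  2·area = 176  (B↔C swapped to make it positive)
  edge (6, 0)→(10, 20): d=(4,20) right/bottom  bias=-1
  edge (10, 20)→(0, 14): d=(-10,-6) top-left  bias=+0
  edge (0, 14)→(6, 0): d=(6,-14) top-left  bias=+0
    (2,1)@(5, 3): e=[32,140,4] → █
    (3,1)@(7, 3): e=[-8,152,32] → ·
    (2,2)@(5, 5): e=[40,120,16] → █
    (3,2)@(7, 5): e=[0,132,44] → ·  [on edge]
    (1,3)@(3, 7): e=[88,88,0] → █  [on edge]
    (3,3)@(7, 7): e=[8,112,56] → █
    (4,3)@(9, 7): e=[-32,124,84] → ·
    (1,4)@(3, 9): e=[96,68,12] → █
    (4,4)@(9, 9): e=[-24,104,96] → ·
    (1,5)@(3, 11): e=[104,48,24] → █
    (4,5)@(9, 11): e=[-16,84,108] → ·
    (0,6)@(1, 13): e=[152,16,8] → █
    (4,7)@(9, 15): e=[0,44,132] → ·  [on edge]
    (2,8)@(5, 17): e=[88,0,88] → █  [on edge]
  covered (22 px):
    · · · · · · ·
    · · █ · · · ·
    · · █ · · · ·
    · █ █ █ · · ·
    · █ █ █ · · ·
    · █ █ █ · · ·
    █ █ █ █ · · ·
    · █ █ █ · · ·
    · · █ █ █ · ·
    · · · · █ · ·
    · · · · · · ·

Result: [[2,1],[2,2],[1,3],[2,3],[3,3],[1,4],[2,4],[3,4],[1,5],[2,5],[3,5],[0,6],[1,6],[2,6],[3,6],[1,7],[2,7],[3,7],[2,8],[3,8],[4,8],[4,9]]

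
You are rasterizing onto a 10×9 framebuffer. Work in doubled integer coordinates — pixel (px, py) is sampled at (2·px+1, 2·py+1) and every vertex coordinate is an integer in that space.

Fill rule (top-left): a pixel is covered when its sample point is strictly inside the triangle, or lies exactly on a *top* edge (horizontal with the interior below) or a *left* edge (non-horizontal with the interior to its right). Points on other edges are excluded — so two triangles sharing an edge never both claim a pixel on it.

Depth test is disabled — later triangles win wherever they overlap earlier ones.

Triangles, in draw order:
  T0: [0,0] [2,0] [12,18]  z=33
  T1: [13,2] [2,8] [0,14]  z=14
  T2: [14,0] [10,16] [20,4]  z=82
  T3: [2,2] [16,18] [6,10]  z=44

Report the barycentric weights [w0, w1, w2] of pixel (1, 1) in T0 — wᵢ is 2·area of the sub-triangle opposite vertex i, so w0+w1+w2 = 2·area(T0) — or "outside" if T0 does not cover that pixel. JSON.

T0:
  2·area = 36
  edge (0, 0)→(2, 0): d=(2,0) top-left  bias=+0
  edge (2, 0)→(12, 18): d=(10,18) right/bottom  bias=-1
  edge (12, 18)→(0, 0): d=(-12,-18) top-left  bias=+0
    (0,0)@(1, 1): e=[2,28,6] → █
    (1,0)@(3, 1): e=[2,-8,42] → ·
    (0,1)@(1, 3): e=[6,48,-18] → ·
    (1,1)@(3, 3): e=[6,12,18] → █
    (2,1)@(5, 3): e=[6,-24,54] → ·
    (1,2)@(3, 5): e=[10,32,-6] → ·
    (2,3)@(5, 7): e=[14,16,6] → █
    (3,3)@(7, 7): e=[14,-20,42] → ·
    (2,4)@(5, 9): e=[18,36,-18] → ·
    (3,4)@(7, 9): e=[18,0,18] → ·  [on edge]
    (4,6)@(9, 13): e=[26,4,6] → █
    (5,6)@(11, 13): e=[26,-32,42] → ·
  covered (4 px):
    █ · · · · · · · · ·
    · █ · · · · · · · ·
    · · · · · · · · · ·
    · · █ · · · · · · ·
    · · · · · · · · · ·
    · · · · · · · · · ·
    · · · · █ · · · · ·
    · · · · · · · · · ·
    · · · · · · · · · ·
T1:
  2·area = 54  (B↔C swapped to make it positive)
  edge (13, 2)→(0, 14): d=(-13,12) right/bottom  bias=-1
  edge (0, 14)→(2, 8): d=(2,-6) top-left  bias=+0
  edge (2, 8)→(13, 2): d=(11,-6) top-left  bias=+0
    (1,2)@(3, 5): e=[81,0,-27] → ·  [on edge]
    (4,2)@(9, 5): e=[9,36,9] → █
    (5,2)@(11, 5): e=[-15,48,21] → ·
    (2,3)@(5, 7): e=[31,16,7] → █
    (3,3)@(7, 7): e=[7,28,19] → █
    (4,3)@(9, 7): e=[-17,40,31] → ·
    (1,4)@(3, 9): e=[29,8,17] → █
    (3,4)@(7, 9): e=[-19,32,41] → ·
    (0,5)@(1, 11): e=[27,0,27] → █  [on edge]
    (2,5)@(5, 11): e=[-21,24,51] → ·
    (0,6)@(1, 13): e=[1,4,49] → █
    (1,6)@(3, 13): e=[-23,16,61] → ·
  covered (8 px):
    · · · · · · · · · ·
    · · · · · · · · · ·
    · · · · █ · · · · ·
    · · █ █ · · · · · ·
    · █ █ · · · · · · ·
    █ █ · · · · · · · ·
    █ · · · · · · · · ·
    · · · · · · · · · ·
    · · · · · · · · · ·
T2:
  2·area = 112  (B↔C swapped to make it positive)
  edge (14, 0)→(20, 4): d=(6,4) right/bottom  bias=-1
  edge (20, 4)→(10, 16): d=(-10,12) right/bottom  bias=-1
  edge (10, 16)→(14, 0): d=(4,-16) top-left  bias=+0
    (7,0)@(15, 1): e=[2,90,20] → █
    (8,0)@(17, 1): e=[-6,66,52] → ·
    (7,1)@(15, 3): e=[14,70,28] → █
    (8,1)@(17, 3): e=[6,46,60] → █
    (9,1)@(19, 3): e=[-2,22,92] → ·
    (6,2)@(13, 5): e=[34,74,4] → █
    (9,2)@(19, 5): e=[10,2,100] → █
    (6,3)@(13, 7): e=[46,54,12] → █
    (9,3)@(19, 7): e=[22,-18,108] → ·
    (6,4)@(13, 9): e=[58,34,20] → █
    (8,4)@(17, 9): e=[42,-14,84] → ·
    (6,5)@(13, 11): e=[70,14,28] → █
  covered (14 px):
    · · · · · · · █ · ·
    · · · · · · · █ █ ·
    · · · · · · █ █ █ █
    · · · · · · █ █ █ ·
    · · · · · · █ █ · ·
    · · · · · · █ · · ·
    · · · · · █ · · · ·
    · · · · · · · · · ·
    · · · · · · · · · ·
T3:
  2·area = 48
  edge (2, 2)→(16, 18): d=(14,16) right/bottom  bias=-1
  edge (16, 18)→(6, 10): d=(-10,-8) top-left  bias=+0
  edge (6, 10)→(2, 2): d=(-4,-8) top-left  bias=+0
    (2,3)@(5, 7): e=[22,22,4] → █
    (3,3)@(7, 7): e=[-10,38,20] → ·
    (2,4)@(5, 9): e=[50,2,-4] → ·
    (3,4)@(7, 9): e=[18,18,12] → █
    (4,4)@(9, 9): e=[-14,34,28] → ·
    (3,5)@(7, 11): e=[46,-2,4] → ·
    (4,5)@(9, 11): e=[14,14,20] → █
    (5,5)@(11, 11): e=[-18,30,36] → ·
    (4,6)@(9, 13): e=[42,-6,12] → ·
    (5,6)@(11, 13): e=[10,10,28] → █
    (6,6)@(13, 13): e=[-22,26,44] → ·
    (5,7)@(11, 15): e=[38,-10,20] → ·
  covered (6 px):
    · · · · · · · · · ·
    · · · · · · · · · ·
    · · · · · · · · · ·
    · · █ · · · · · · ·
    · · · █ · · · · · ·
    · · · · █ · · · · ·
    · · · · · █ · · · ·
    · · · · · · █ · · ·
    · · · · · · · █ · ·

Result: [12,18,6]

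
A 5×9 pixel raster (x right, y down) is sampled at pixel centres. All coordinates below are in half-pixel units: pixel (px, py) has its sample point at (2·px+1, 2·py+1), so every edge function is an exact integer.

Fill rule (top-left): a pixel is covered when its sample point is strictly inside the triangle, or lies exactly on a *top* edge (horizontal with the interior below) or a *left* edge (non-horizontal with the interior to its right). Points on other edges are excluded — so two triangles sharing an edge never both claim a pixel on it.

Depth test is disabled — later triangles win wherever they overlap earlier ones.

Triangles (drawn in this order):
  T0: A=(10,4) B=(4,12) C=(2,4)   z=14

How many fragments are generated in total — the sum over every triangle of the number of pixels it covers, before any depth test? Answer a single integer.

T0:
  2·area = 64
  edge (10, 4)→(4, 12): d=(-6,8) right/bottom  bias=-1
  edge (4, 12)→(2, 4): d=(-2,-8) top-left  bias=+0
  edge (2, 4)→(10, 4): d=(8,0) top-left  bias=+0
    (1,2)@(3, 5): e=[50,6,8] → #
    (2,2)@(5, 5): e=[34,22,8] → #
    (3,2)@(7, 5): e=[18,38,8] → #
    (4,2)@(9, 5): e=[2,54,8] → #
    (1,3)@(3, 7): e=[38,2,24] → #
    (4,3)@(9, 7): e=[-10,50,24] → ·
    (1,4)@(3, 9): e=[26,-2,40] → ·
    (2,4)@(5, 9): e=[10,14,40] → #
    (3,4)@(7, 9): e=[-6,30,40] → ·
    (2,5)@(5, 11): e=[-2,10,56] → ·
  covered (8 px):
    · · · · ·
    · · · · ·
    · # # # #
    · # # # ·
    · · # · ·
    · · · · ·
    · · · · ·
    · · · · ·
    · · · · ·

Final: 8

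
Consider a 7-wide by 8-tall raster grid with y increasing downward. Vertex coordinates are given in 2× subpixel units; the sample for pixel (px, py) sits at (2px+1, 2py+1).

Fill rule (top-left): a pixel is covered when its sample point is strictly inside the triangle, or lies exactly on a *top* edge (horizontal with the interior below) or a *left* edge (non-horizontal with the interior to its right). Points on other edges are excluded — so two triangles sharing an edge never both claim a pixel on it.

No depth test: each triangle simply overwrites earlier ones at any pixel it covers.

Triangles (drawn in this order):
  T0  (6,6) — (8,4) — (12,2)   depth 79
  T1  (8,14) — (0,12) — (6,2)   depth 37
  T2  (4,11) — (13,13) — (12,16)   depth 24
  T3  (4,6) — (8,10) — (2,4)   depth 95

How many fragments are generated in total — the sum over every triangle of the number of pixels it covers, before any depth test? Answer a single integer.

T0:
  2·area = 4
  edge (6, 6)→(8, 4): d=(2,-2) top-left  bias=+0
  edge (8, 4)→(12, 2): d=(4,-2) top-left  bias=+0
  edge (12, 2)→(6, 6): d=(-6,4) right/bottom  bias=-1
    (5,0)@(11, 1): e=[0,-6,10] → ·  [on edge]
    (4,1)@(9, 3): e=[0,-2,6] → ·  [on edge]
    (3,2)@(7, 5): e=[0,2,2] → #  [on edge]
    (4,2)@(9, 5): e=[4,6,-6] → ·
    (2,3)@(5, 7): e=[0,6,-2] → ·  [on edge]
    (3,3)@(7, 7): e=[4,10,-10] → ·
    (1,4)@(3, 9): e=[0,10,-6] → ·  [on edge]
    (0,5)@(1, 11): e=[0,14,-10] → ·  [on edge]
  covered (1 px):
    · · · · · · ·
    · · · · · · ·
    · · · # · · ·
    · · · · · · ·
    · · · · · · ·
    · · · · · · ·
    · · · · · · ·
    · · · · · · ·
T1:
  2·area = 92
  edge (8, 14)→(0, 12): d=(-8,-2) top-left  bias=+0
  edge (0, 12)→(6, 2): d=(6,-10) top-left  bias=+0
  edge (6, 2)→(8, 14): d=(2,12) right/bottom  bias=-1
    (2,2)@(5, 5): e=[66,8,18] → #
    (3,2)@(7, 5): e=[70,28,-6] → ·
    (1,3)@(3, 7): e=[46,0,46] → #  [on edge]
    (3,3)@(7, 7): e=[54,40,-2] → ·
    (1,4)@(3, 9): e=[30,12,50] → #
    (3,4)@(7, 9): e=[38,52,2] → #
    (4,4)@(9, 9): e=[42,72,-22] → ·
    (0,5)@(1, 11): e=[10,4,78] → #
    (4,5)@(9, 11): e=[26,84,-18] → ·
    (0,6)@(1, 13): e=[-6,16,82] → ·
    (1,6)@(3, 13): e=[-2,36,58] → ·
    (2,6)@(5, 13): e=[2,56,34] → #
  covered (12 px):
    · · · · · · ·
    · · · · · · ·
    · · # · · · ·
    · # # · · · ·
    · # # # · · ·
    # # # # · · ·
    · · # # · · ·
    · · · · · · ·
T2:
  2·area = 29
  edge (4, 11)→(13, 13): d=(9,2) right/bottom  bias=-1
  edge (13, 13)→(12, 16): d=(-1,3) right/bottom  bias=-1
  edge (12, 16)→(4, 11): d=(-8,-5) top-left  bias=+0
    (4,6)@(9, 13): e=[8,12,9] → #
    (5,6)@(11, 13): e=[4,6,19] → #
    (6,6)@(13, 13): e=[0,0,29] → ·  [on edge]
    (4,7)@(9, 15): e=[26,10,-7] → ·
    (5,7)@(11, 15): e=[22,4,3] → #
    (6,7)@(13, 15): e=[18,-2,13] → ·
  covered (3 px):
    · · · · · · ·
    · · · · · · ·
    · · · · · · ·
    · · · · · · ·
    · · · · · · ·
    · · · · · · ·
    · · · · # # ·
    · · · · · # ·
T3:
  degenerate (2·area = 0) — covers nothing

Answer: 16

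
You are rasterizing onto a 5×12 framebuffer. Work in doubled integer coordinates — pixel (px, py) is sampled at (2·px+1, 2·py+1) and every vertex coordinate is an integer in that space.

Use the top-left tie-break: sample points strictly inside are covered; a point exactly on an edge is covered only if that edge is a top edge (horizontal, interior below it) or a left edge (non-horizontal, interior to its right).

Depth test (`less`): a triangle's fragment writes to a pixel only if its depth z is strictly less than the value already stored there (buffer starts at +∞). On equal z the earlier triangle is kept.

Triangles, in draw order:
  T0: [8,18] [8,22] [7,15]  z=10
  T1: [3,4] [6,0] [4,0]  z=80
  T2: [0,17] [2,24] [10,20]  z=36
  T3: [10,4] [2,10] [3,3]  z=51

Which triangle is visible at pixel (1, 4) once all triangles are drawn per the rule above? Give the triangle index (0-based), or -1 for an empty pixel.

T0:
  2·area = 4
  edge (8, 18)→(8, 22): d=(0,4) right/bottom  bias=-1
  edge (8, 22)→(7, 15): d=(-1,-7) top-left  bias=+0
  edge (7, 15)→(8, 18): d=(1,3) right/bottom  bias=-1
    (2,0)@(5, 1): e=[12,0,-8] → ·  [on edge]
    (1,1)@(3, 3): e=[20,-16,0] → ·  [on edge]
    (2,4)@(5, 9): e=[12,-8,0] → ·  [on edge]
    (3,7)@(7, 15): e=[4,0,0] → ·  [on edge]
    (4,10)@(9, 21): e=[-4,8,0] → ·  [on edge]
  covered (0 px):
    · · · · ·
    · · · · ·
    · · · · ·
    · · · · ·
    · · · · ·
    · · · · ·
    · · · · ·
    · · · · ·
    · · · · ·
    · · · · ·
    · · · · ·
    · · · · ·
T1:
  2·area = 8  (B↔C swapped to make it positive)
  edge (3, 4)→(4, 0): d=(1,-4) top-left  bias=+0
  edge (4, 0)→(6, 0): d=(2,0) top-left  bias=+0
  edge (6, 0)→(3, 4): d=(-3,4) right/bottom  bias=-1
    (2,0)@(5, 1): e=[5,2,1] → █
    (3,0)@(7, 1): e=[13,2,-7] → ·
    (2,1)@(5, 3): e=[7,6,-5] → ·
  covered (1 px):
    · · █ · ·
    · · · · ·
    · · · · ·
    · · · · ·
    · · · · ·
    · · · · ·
    · · · · ·
    · · · · ·
    · · · · ·
    · · · · ·
    · · · · ·
    · · · · ·
T2:
  2·area = 64  (B↔C swapped to make it positive)
  edge (0, 17)→(10, 20): d=(10,3) right/bottom  bias=-1
  edge (10, 20)→(2, 24): d=(-8,4) right/bottom  bias=-1
  edge (2, 24)→(0, 17): d=(-2,-7) top-left  bias=+0
    (0,9)@(1, 19): e=[17,44,3] → █
    (1,9)@(3, 19): e=[11,36,17] → █
    (2,9)@(5, 19): e=[5,28,31] → █
    (3,9)@(7, 19): e=[-1,20,45] → ·
    (0,10)@(1, 21): e=[37,28,-1] → ·
    (1,10)@(3, 21): e=[31,20,13] → █
    (3,10)@(7, 21): e=[19,4,41] → █
    (4,10)@(9, 21): e=[13,-4,55] → ·
    (1,11)@(3, 23): e=[51,4,9] → █
    (2,11)@(5, 23): e=[45,-4,23] → ·
    (3,11)@(7, 23): e=[39,-12,37] → ·
  covered (7 px):
    · · · · ·
    · · · · ·
    · · · · ·
    · · · · ·
    · · · · ·
    · · · · ·
    · · · · ·
    · · · · ·
    · · · · ·
    █ █ █ · ·
    · █ █ █ ·
    · █ · · ·
T3:
  2·area = 50
  edge (10, 4)→(2, 10): d=(-8,6) right/bottom  bias=-1
  edge (2, 10)→(3, 3): d=(1,-7) top-left  bias=+0
  edge (3, 3)→(10, 4): d=(7,1) right/bottom  bias=-1
    (1,1)@(3, 3): e=[50,0,0] → ·  [on edge]
    (1,2)@(3, 5): e=[34,2,14] → █
    (2,2)@(5, 5): e=[22,16,12] → █
    (3,2)@(7, 5): e=[10,30,10] → █
    (4,2)@(9, 5): e=[-2,44,8] → ·
    (1,3)@(3, 7): e=[18,4,28] → █
    (3,3)@(7, 7): e=[-6,32,24] → ·
    (1,4)@(3, 9): e=[2,6,42] → █
    (2,4)@(5, 9): e=[-10,20,40] → ·
    (1,5)@(3, 11): e=[-14,8,56] → ·
    (0,8)@(1, 17): e=[-50,0,100] → ·  [on edge]
  covered (6 px):
    · · · · ·
    · · · · ·
    · █ █ █ ·
    · █ █ · ·
    · █ · · ·
    · · · · ·
    · · · · ·
    · · · · ·
    · · · · ·
    · · · · ·
    · · · · ·
    · · · · ·

Z-buffer (winner per pixel, '.' = empty):
  . . 1 . .
  . . . . .
  . 3 3 3 .
  . 3 3 . .
  . 3 . . .
  . . . . .
  . . . . .
  . . . . .
  . . . . .
  2 2 2 . .
  . 2 2 2 .
  . 2 . . .

Result: 3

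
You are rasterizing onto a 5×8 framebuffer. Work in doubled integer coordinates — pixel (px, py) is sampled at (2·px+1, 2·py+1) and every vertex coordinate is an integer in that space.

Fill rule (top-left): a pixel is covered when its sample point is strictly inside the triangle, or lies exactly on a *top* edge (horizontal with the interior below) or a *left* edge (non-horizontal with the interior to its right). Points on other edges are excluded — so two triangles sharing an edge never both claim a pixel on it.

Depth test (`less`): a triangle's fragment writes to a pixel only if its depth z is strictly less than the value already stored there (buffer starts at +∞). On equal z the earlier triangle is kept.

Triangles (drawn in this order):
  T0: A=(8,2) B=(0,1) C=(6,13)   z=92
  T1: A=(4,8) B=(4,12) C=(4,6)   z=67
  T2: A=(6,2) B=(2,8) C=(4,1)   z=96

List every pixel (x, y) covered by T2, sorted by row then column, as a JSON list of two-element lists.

T0:
  2·area = 90  (B↔C swapped to make it positive)
  edge (8, 2)→(6, 13): d=(-2,11) right/bottom  bias=-1
  edge (6, 13)→(0, 1): d=(-6,-12) top-left  bias=+0
  edge (0, 1)→(8, 2): d=(8,1) right/bottom  bias=-1
    (0,1)@(1, 3): e=[75,0,15] → X  [on edge]
    (1,1)@(3, 3): e=[53,24,13] → X
    (2,1)@(5, 3): e=[31,48,11] → X
    (3,1)@(7, 3): e=[9,72,9] → X
    (4,1)@(9, 3): e=[-13,96,7] → .
    (0,2)@(1, 5): e=[71,-12,31] → .
    (1,2)@(3, 5): e=[49,12,29] → X
    (4,2)@(9, 5): e=[-17,84,23] → .
    (1,3)@(3, 7): e=[45,0,45] → X  [on edge]
    (4,3)@(9, 7): e=[-21,72,39] → .
    (1,4)@(3, 9): e=[41,-12,61] → .
    (2,4)@(5, 9): e=[19,12,59] → X
    (2,5)@(5, 11): e=[15,0,75] → X  [on edge]
    (3,7)@(7, 15): e=[-15,0,105] → .  [on edge]
  covered (12 px):
    . . . . .
    X X X X .
    . X X X .
    . X X X .
    . . X . .
    . . X . .
    . . . . .
    . . . . .
T1:
  degenerate (2·area = 0) — covers nothing
T2:
  2·area = 16
  edge (6, 2)→(2, 8): d=(-4,6) right/bottom  bias=-1
  edge (2, 8)→(4, 1): d=(2,-7) top-left  bias=+0
  edge (4, 1)→(6, 2): d=(2,1) right/bottom  bias=-1
    (2,1)@(5, 3): e=[2,11,3] → X
    (3,1)@(7, 3): e=[-10,25,1] → .
    (1,2)@(3, 5): e=[6,1,9] → X
    (2,2)@(5, 5): e=[-6,15,7] → .
    (1,3)@(3, 7): e=[-2,5,13] → .
  covered (2 px):
    . . . . .
    . . X . .
    . X . . .
    . . . . .
    . . . . .
    . . . . .
    . . . . .
    . . . . .

Final: [[2,1],[1,2]]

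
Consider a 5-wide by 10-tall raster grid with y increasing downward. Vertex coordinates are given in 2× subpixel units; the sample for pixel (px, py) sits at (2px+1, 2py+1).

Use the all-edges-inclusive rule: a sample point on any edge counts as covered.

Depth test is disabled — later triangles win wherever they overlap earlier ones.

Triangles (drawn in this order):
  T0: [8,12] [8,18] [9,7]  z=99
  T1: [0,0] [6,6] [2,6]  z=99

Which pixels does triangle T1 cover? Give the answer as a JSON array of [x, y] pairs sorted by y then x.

T0:
  2·area = 6  (B↔C swapped to make it positive)
  edge (8, 12)→(9, 7): d=(1,-5) inclusive
  edge (9, 7)→(8, 18): d=(-1,11) inclusive
  edge (8, 18)→(8, 12): d=(0,-6) inclusive
    (4,3)@(9, 7): e=[0,0,6] → █  [on edge]
    (4,4)@(9, 9): e=[2,-2,6] → ·
    (3,8)@(7, 17): e=[0,12,-6] → ·  [on edge]
  covered (1 px):
    · · · · ·
    · · · · ·
    · · · · ·
    · · · · █
    · · · · ·
    · · · · ·
    · · · · ·
    · · · · ·
    · · · · ·
    · · · · ·
T1:
  2·area = 24
  edge (0, 0)→(6, 6): d=(6,6) inclusive
  edge (6, 6)→(2, 6): d=(-4,0) inclusive
  edge (2, 6)→(0, 0): d=(-2,-6) inclusive
    (0,0)@(1, 1): e=[0,20,4] → █  [on edge]
    (1,0)@(3, 1): e=[-12,20,16] → ·
    (0,1)@(1, 3): e=[12,12,0] → █  [on edge]
    (1,1)@(3, 3): e=[0,12,12] → █  [on edge]
    (2,1)@(5, 3): e=[-12,12,24] → ·
    (0,2)@(1, 5): e=[24,4,-4] → ·
    (1,2)@(3, 5): e=[12,4,8] → █
    (2,2)@(5, 5): e=[0,4,20] → █  [on edge]
    (3,2)@(7, 5): e=[-12,4,32] → ·
    (1,3)@(3, 7): e=[24,-4,4] → ·
    (2,3)@(5, 7): e=[12,-4,16] → ·
    (3,3)@(7, 7): e=[0,-4,28] → ·  [on edge]
    (1,4)@(3, 9): e=[36,-12,0] → ·  [on edge]
    (4,4)@(9, 9): e=[0,-12,36] → ·  [on edge]
    (2,7)@(5, 15): e=[60,-36,0] → ·  [on edge]
  covered (5 px):
    █ · · · ·
    █ █ · · ·
    · █ █ · ·
    · · · · ·
    · · · · ·
    · · · · ·
    · · · · ·
    · · · · ·
    · · · · ·
    · · · · ·

Result: [[0,0],[0,1],[1,1],[1,2],[2,2]]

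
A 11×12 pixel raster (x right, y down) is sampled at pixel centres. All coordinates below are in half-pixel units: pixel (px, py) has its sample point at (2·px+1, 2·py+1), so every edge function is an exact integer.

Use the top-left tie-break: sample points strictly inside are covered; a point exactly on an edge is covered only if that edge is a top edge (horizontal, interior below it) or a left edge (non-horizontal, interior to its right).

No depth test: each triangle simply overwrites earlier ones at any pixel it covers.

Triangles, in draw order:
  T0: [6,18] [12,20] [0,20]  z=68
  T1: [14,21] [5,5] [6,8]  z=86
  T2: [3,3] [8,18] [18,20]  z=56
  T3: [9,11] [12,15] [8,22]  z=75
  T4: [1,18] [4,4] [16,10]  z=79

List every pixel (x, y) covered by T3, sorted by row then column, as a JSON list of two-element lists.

T0:
  2·area = 24
  edge (6, 18)→(12, 20): d=(6,2) right/bottom  bias=-1
  edge (12, 20)→(0, 20): d=(-12,0) right/bottom  bias=-1
  edge (0, 20)→(6, 18): d=(6,-2) top-left  bias=+0
    (10,6)@(21, 13): e=[-60,84,0] → ·  [on edge]
    (7,7)@(15, 15): e=[-36,60,0] → ·  [on edge]
    (1,8)@(3, 17): e=[0,36,-12] → ·  [on edge]
    (4,8)@(9, 17): e=[-12,36,0] → ·  [on edge]
    (1,9)@(3, 19): e=[12,12,0] → #  [on edge]
    (2,9)@(5, 19): e=[8,12,4] → #
    (3,9)@(7, 19): e=[4,12,8] → #
    (4,9)@(9, 19): e=[0,12,12] → ·  [on edge]
    (1,10)@(3, 21): e=[24,-12,12] → ·
    (2,10)@(5, 21): e=[20,-12,16] → ·
    (3,10)@(7, 21): e=[16,-12,20] → ·
    (7,10)@(15, 21): e=[0,-12,36] → ·  [on edge]
    (10,11)@(21, 23): e=[0,-36,60] → ·  [on edge]
  covered (3 px):
    · · · · · · · · · · ·
    · · · · · · · · · · ·
    · · · · · · · · · · ·
    · · · · · · · · · · ·
    · · · · · · · · · · ·
    · · · · · · · · · · ·
    · · · · · · · · · · ·
    · · · · · · · · · · ·
    · · · · · · · · · · ·
    · # # # · · · · · · ·
    · · · · · · · · · · ·
    · · · · · · · · · · ·
T1:
  2·area = 11  (B↔C swapped to make it positive)
  edge (14, 21)→(6, 8): d=(-8,-13) top-left  bias=+0
  edge (6, 8)→(5, 5): d=(-1,-3) top-left  bias=+0
  edge (5, 5)→(14, 21): d=(9,16) right/bottom  bias=-1
    (2,2)@(5, 5): e=[11,0,0] → ·  [on edge]
    (3,4)@(7, 9): e=[5,2,4] → #
    (4,4)@(9, 9): e=[31,8,-28] → ·
    (3,5)@(7, 11): e=[-11,0,22] → ·  [on edge]
    (4,8)@(9, 17): e=[-33,0,44] → ·  [on edge]
    (5,11)@(11, 23): e=[-55,0,66] → ·  [on edge]
  covered (1 px):
    · · · · · · · · · · ·
    · · · · · · · · · · ·
    · · · · · · · · · · ·
    · · · · · · · · · · ·
    · · · # · · · · · · ·
    · · · · · · · · · · ·
    · · · · · · · · · · ·
    · · · · · · · · · · ·
    · · · · · · · · · · ·
    · · · · · · · · · · ·
    · · · · · · · · · · ·
    · · · · · · · · · · ·
T2:
  2·area = 140  (B↔C swapped to make it positive)
  edge (3, 3)→(18, 20): d=(15,17) right/bottom  bias=-1
  edge (18, 20)→(8, 18): d=(-10,-2) top-left  bias=+0
  edge (8, 18)→(3, 3): d=(-5,-15) top-left  bias=+0
    (1,1)@(3, 3): e=[0,140,0] → ·  [on edge]
    (2,3)@(5, 7): e=[26,104,10] → #
    (3,3)@(7, 7): e=[-8,108,40] → ·
    (2,4)@(5, 9): e=[56,84,0] → #  [on edge]
    (3,4)@(7, 9): e=[22,88,30] → #
    (4,4)@(9, 9): e=[-12,92,60] → ·
    (2,5)@(5, 11): e=[86,64,-10] → ·
    (3,5)@(7, 11): e=[52,68,20] → #
    (4,5)@(9, 11): e=[18,72,50] → #
    (5,5)@(11, 11): e=[-16,76,80] → ·
    (3,6)@(7, 13): e=[82,48,10] → #
    (5,6)@(11, 13): e=[14,56,70] → #
    (3,7)@(7, 15): e=[112,28,0] → #  [on edge]
    (1,8)@(3, 17): e=[210,0,-70] → ·  [on edge]
    (6,9)@(13, 19): e=[70,0,70] → #  [on edge]
    (4,10)@(9, 21): e=[168,-28,0] → ·  [on edge]
  covered (19 px):
    · · · · · · · · · · ·
    · · · · · · · · · · ·
    · · · · · · · · · · ·
    · · # · · · · · · · ·
    · · # # · · · · · · ·
    · · · # # · · · · · ·
    · · · # # # · · · · ·
    · · · # # # # · · · ·
    · · · · # # # # · · ·
    · · · · · · # # # · ·
    · · · · · · · · · · ·
    · · · · · · · · · · ·
T3:
  2·area = 37
  edge (9, 11)→(12, 15): d=(3,4) right/bottom  bias=-1
  edge (12, 15)→(8, 22): d=(-4,7) right/bottom  bias=-1
  edge (8, 22)→(9, 11): d=(1,-11) top-left  bias=+0
    (1,1)@(3, 3): e=[0,111,-74] → ·  [on edge]
    (4,5)@(9, 11): e=[0,37,0] → ·  [on edge]
    (4,6)@(9, 13): e=[6,29,2] → #
    (5,6)@(11, 13): e=[-2,15,24] → ·
    (4,7)@(9, 15): e=[12,21,4] → #
    (5,7)@(11, 15): e=[4,7,26] → #
    (6,7)@(13, 15): e=[-4,-7,48] → ·
    (4,8)@(9, 17): e=[18,13,6] → #
    (5,8)@(11, 17): e=[10,-1,28] → ·
    (4,9)@(9, 19): e=[24,5,8] → #
    (5,9)@(11, 19): e=[16,-9,30] → ·
    (7,9)@(15, 19): e=[0,-37,74] → ·  [on edge]
  covered (5 px):
    · · · · · · · · · · ·
    · · · · · · · · · · ·
    · · · · · · · · · · ·
    · · · · · · · · · · ·
    · · · · · · · · · · ·
    · · · · · · · · · · ·
    · · · · # · · · · · ·
    · · · · # # · · · · ·
    · · · · # · · · · · ·
    · · · · # · · · · · ·
    · · · · · · · · · · ·
    · · · · · · · · · · ·
T4:
  2·area = 186
  edge (1, 18)→(4, 4): d=(3,-14) top-left  bias=+0
  edge (4, 4)→(16, 10): d=(12,6) right/bottom  bias=-1
  edge (16, 10)→(1, 18): d=(-15,8) right/bottom  bias=-1
    (2,2)@(5, 5): e=[17,6,163] → #
    (3,2)@(7, 5): e=[45,-6,147] → ·
    (2,3)@(5, 7): e=[23,30,133] → #
    (3,3)@(7, 7): e=[51,18,117] → #
    (4,3)@(9, 7): e=[79,6,101] → #
    (5,3)@(11, 7): e=[107,-6,85] → ·
    (1,4)@(3, 9): e=[1,66,119] → #
    (5,4)@(11, 9): e=[113,18,55] → #
    (6,4)@(13, 9): e=[141,6,39] → #
    (7,4)@(15, 9): e=[169,-6,23] → ·
    (1,5)@(3, 11): e=[7,90,89] → #
    (7,5)@(15, 11): e=[175,18,-7] → ·
  covered (22 px):
    · · · · · · · · · · ·
    · · · · · · · · · · ·
    · · # · · · · · · · ·
    · · # # # · · · · · ·
    · # # # # # # · · · ·
    · # # # # # # · · · ·
    · # # # # · · · · · ·
    · # # · · · · · · · ·
    · · · · · · · · · · ·
    · · · · · · · · · · ·
    · · · · · · · · · · ·
    · · · · · · · · · · ·

Result: [[4,6],[4,7],[5,7],[4,8],[4,9]]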